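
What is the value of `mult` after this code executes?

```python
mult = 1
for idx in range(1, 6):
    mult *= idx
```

Let's trace through this code step by step.

Initialize: mult = 1
Entering loop: for idx in range(1, 6):

After execution: mult = 120
120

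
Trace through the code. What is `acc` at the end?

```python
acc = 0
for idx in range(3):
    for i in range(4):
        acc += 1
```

Let's trace through this code step by step.

Initialize: acc = 0
Entering loop: for idx in range(3):

After execution: acc = 12
12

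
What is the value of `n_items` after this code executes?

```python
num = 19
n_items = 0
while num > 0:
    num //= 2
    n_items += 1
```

Let's trace through this code step by step.

Initialize: num = 19
Initialize: n_items = 0
Entering loop: while num > 0:

After execution: n_items = 5
5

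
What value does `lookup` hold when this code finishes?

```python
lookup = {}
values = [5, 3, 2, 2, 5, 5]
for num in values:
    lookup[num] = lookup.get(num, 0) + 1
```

Let's trace through this code step by step.

Initialize: lookup = {}
Initialize: values = [5, 3, 2, 2, 5, 5]
Entering loop: for num in values:

After execution: lookup = {5: 3, 3: 1, 2: 2}
{5: 3, 3: 1, 2: 2}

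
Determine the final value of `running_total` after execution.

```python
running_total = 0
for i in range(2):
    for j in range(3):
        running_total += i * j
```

Let's trace through this code step by step.

Initialize: running_total = 0
Entering loop: for i in range(2):

After execution: running_total = 3
3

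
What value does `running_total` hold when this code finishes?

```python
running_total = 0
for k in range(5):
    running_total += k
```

Let's trace through this code step by step.

Initialize: running_total = 0
Entering loop: for k in range(5):

After execution: running_total = 10
10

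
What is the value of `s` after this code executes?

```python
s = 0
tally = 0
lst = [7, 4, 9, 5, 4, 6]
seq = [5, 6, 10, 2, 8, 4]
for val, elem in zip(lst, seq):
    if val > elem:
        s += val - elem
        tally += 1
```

Let's trace through this code step by step.

Initialize: s = 0
Initialize: tally = 0
Initialize: lst = [7, 4, 9, 5, 4, 6]
Initialize: seq = [5, 6, 10, 2, 8, 4]
Entering loop: for val, elem in zip(lst, seq):

After execution: s = 7
7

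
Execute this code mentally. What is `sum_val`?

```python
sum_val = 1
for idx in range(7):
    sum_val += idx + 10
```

Let's trace through this code step by step.

Initialize: sum_val = 1
Entering loop: for idx in range(7):

After execution: sum_val = 92
92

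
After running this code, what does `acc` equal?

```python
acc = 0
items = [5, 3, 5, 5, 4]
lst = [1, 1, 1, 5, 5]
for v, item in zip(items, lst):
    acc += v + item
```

Let's trace through this code step by step.

Initialize: acc = 0
Initialize: items = [5, 3, 5, 5, 4]
Initialize: lst = [1, 1, 1, 5, 5]
Entering loop: for v, item in zip(items, lst):

After execution: acc = 35
35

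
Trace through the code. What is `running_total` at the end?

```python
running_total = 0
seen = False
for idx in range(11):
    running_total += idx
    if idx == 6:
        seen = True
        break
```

Let's trace through this code step by step.

Initialize: running_total = 0
Initialize: seen = False
Entering loop: for idx in range(11):

After execution: running_total = 21
21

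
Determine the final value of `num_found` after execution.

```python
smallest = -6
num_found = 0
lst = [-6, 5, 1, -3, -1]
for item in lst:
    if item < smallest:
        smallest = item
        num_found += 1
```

Let's trace through this code step by step.

Initialize: smallest = -6
Initialize: num_found = 0
Initialize: lst = [-6, 5, 1, -3, -1]
Entering loop: for item in lst:

After execution: num_found = 0
0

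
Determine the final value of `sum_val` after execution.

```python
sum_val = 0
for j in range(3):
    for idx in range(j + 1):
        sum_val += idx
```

Let's trace through this code step by step.

Initialize: sum_val = 0
Entering loop: for j in range(3):

After execution: sum_val = 4
4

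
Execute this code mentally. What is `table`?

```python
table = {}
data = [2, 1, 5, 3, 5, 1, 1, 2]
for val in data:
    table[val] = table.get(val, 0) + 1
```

Let's trace through this code step by step.

Initialize: table = {}
Initialize: data = [2, 1, 5, 3, 5, 1, 1, 2]
Entering loop: for val in data:

After execution: table = {2: 2, 1: 3, 5: 2, 3: 1}
{2: 2, 1: 3, 5: 2, 3: 1}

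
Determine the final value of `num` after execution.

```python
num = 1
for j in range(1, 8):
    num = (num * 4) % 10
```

Let's trace through this code step by step.

Initialize: num = 1
Entering loop: for j in range(1, 8):

After execution: num = 4
4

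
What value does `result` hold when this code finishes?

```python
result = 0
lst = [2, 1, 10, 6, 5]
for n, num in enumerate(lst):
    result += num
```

Let's trace through this code step by step.

Initialize: result = 0
Initialize: lst = [2, 1, 10, 6, 5]
Entering loop: for n, num in enumerate(lst):

After execution: result = 24
24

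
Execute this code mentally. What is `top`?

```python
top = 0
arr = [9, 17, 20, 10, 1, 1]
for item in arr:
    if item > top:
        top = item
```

Let's trace through this code step by step.

Initialize: top = 0
Initialize: arr = [9, 17, 20, 10, 1, 1]
Entering loop: for item in arr:

After execution: top = 20
20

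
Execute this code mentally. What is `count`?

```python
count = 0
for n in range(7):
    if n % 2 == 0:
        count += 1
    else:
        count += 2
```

Let's trace through this code step by step.

Initialize: count = 0
Entering loop: for n in range(7):

After execution: count = 10
10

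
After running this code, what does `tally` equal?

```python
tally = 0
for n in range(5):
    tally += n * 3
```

Let's trace through this code step by step.

Initialize: tally = 0
Entering loop: for n in range(5):

After execution: tally = 30
30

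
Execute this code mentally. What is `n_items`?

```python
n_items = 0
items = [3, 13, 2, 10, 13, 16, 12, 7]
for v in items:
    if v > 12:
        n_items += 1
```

Let's trace through this code step by step.

Initialize: n_items = 0
Initialize: items = [3, 13, 2, 10, 13, 16, 12, 7]
Entering loop: for v in items:

After execution: n_items = 3
3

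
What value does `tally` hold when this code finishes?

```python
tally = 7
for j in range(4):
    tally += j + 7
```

Let's trace through this code step by step.

Initialize: tally = 7
Entering loop: for j in range(4):

After execution: tally = 41
41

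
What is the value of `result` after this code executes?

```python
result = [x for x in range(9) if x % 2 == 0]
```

Let's trace through this code step by step.

Initialize: result = [x for x in range(9) if x % 2 == 0]

After execution: result = [0, 2, 4, 6, 8]
[0, 2, 4, 6, 8]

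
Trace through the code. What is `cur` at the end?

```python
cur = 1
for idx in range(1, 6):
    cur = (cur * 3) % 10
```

Let's trace through this code step by step.

Initialize: cur = 1
Entering loop: for idx in range(1, 6):

After execution: cur = 3
3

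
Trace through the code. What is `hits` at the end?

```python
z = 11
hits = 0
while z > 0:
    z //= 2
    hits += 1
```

Let's trace through this code step by step.

Initialize: z = 11
Initialize: hits = 0
Entering loop: while z > 0:

After execution: hits = 4
4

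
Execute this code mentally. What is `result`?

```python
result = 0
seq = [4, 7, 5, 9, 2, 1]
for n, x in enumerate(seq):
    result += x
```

Let's trace through this code step by step.

Initialize: result = 0
Initialize: seq = [4, 7, 5, 9, 2, 1]
Entering loop: for n, x in enumerate(seq):

After execution: result = 28
28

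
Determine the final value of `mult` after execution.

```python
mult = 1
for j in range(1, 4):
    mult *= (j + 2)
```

Let's trace through this code step by step.

Initialize: mult = 1
Entering loop: for j in range(1, 4):

After execution: mult = 60
60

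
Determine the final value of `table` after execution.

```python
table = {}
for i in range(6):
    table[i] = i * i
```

Let's trace through this code step by step.

Initialize: table = {}
Entering loop: for i in range(6):

After execution: table = {0: 0, 1: 1, 2: 4, 3: 9, 4: 16, 5: 25}
{0: 0, 1: 1, 2: 4, 3: 9, 4: 16, 5: 25}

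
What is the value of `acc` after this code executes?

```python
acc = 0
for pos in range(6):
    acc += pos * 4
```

Let's trace through this code step by step.

Initialize: acc = 0
Entering loop: for pos in range(6):

After execution: acc = 60
60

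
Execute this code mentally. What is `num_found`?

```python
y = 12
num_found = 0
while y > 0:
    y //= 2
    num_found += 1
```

Let's trace through this code step by step.

Initialize: y = 12
Initialize: num_found = 0
Entering loop: while y > 0:

After execution: num_found = 4
4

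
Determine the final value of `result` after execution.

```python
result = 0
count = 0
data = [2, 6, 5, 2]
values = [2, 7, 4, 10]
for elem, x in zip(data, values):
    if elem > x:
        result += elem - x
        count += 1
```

Let's trace through this code step by step.

Initialize: result = 0
Initialize: count = 0
Initialize: data = [2, 6, 5, 2]
Initialize: values = [2, 7, 4, 10]
Entering loop: for elem, x in zip(data, values):

After execution: result = 1
1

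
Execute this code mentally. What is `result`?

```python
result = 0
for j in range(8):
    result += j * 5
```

Let's trace through this code step by step.

Initialize: result = 0
Entering loop: for j in range(8):

After execution: result = 140
140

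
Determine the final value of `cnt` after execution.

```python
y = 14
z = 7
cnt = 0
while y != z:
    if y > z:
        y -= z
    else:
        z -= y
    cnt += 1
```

Let's trace through this code step by step.

Initialize: y = 14
Initialize: z = 7
Initialize: cnt = 0
Entering loop: while y != z:

After execution: cnt = 1
1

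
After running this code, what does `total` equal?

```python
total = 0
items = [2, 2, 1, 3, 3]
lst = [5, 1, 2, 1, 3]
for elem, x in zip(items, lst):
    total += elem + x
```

Let's trace through this code step by step.

Initialize: total = 0
Initialize: items = [2, 2, 1, 3, 3]
Initialize: lst = [5, 1, 2, 1, 3]
Entering loop: for elem, x in zip(items, lst):

After execution: total = 23
23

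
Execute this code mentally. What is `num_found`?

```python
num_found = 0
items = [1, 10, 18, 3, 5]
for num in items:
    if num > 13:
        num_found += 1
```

Let's trace through this code step by step.

Initialize: num_found = 0
Initialize: items = [1, 10, 18, 3, 5]
Entering loop: for num in items:

After execution: num_found = 1
1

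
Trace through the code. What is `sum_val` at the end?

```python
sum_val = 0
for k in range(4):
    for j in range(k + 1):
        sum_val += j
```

Let's trace through this code step by step.

Initialize: sum_val = 0
Entering loop: for k in range(4):

After execution: sum_val = 10
10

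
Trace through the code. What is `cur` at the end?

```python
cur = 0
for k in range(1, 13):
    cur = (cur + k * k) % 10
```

Let's trace through this code step by step.

Initialize: cur = 0
Entering loop: for k in range(1, 13):

After execution: cur = 0
0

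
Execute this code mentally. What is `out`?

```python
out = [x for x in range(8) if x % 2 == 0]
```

Let's trace through this code step by step.

Initialize: out = [x for x in range(8) if x % 2 == 0]

After execution: out = [0, 2, 4, 6]
[0, 2, 4, 6]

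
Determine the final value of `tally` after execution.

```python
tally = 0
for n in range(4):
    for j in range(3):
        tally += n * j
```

Let's trace through this code step by step.

Initialize: tally = 0
Entering loop: for n in range(4):

After execution: tally = 18
18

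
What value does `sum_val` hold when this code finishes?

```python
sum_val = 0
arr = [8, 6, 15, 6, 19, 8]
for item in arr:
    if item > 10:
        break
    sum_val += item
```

Let's trace through this code step by step.

Initialize: sum_val = 0
Initialize: arr = [8, 6, 15, 6, 19, 8]
Entering loop: for item in arr:

After execution: sum_val = 14
14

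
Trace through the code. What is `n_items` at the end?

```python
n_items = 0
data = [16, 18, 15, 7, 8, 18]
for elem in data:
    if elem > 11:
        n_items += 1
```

Let's trace through this code step by step.

Initialize: n_items = 0
Initialize: data = [16, 18, 15, 7, 8, 18]
Entering loop: for elem in data:

After execution: n_items = 4
4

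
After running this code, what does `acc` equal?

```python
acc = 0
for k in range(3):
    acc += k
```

Let's trace through this code step by step.

Initialize: acc = 0
Entering loop: for k in range(3):

After execution: acc = 3
3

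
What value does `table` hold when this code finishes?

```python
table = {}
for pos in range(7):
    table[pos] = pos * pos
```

Let's trace through this code step by step.

Initialize: table = {}
Entering loop: for pos in range(7):

After execution: table = {0: 0, 1: 1, 2: 4, 3: 9, 4: 16, 5: 25, 6: 36}
{0: 0, 1: 1, 2: 4, 3: 9, 4: 16, 5: 25, 6: 36}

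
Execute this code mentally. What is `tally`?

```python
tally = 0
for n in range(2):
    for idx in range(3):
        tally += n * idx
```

Let's trace through this code step by step.

Initialize: tally = 0
Entering loop: for n in range(2):

After execution: tally = 3
3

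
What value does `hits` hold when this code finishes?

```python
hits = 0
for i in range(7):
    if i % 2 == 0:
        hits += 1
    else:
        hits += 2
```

Let's trace through this code step by step.

Initialize: hits = 0
Entering loop: for i in range(7):

After execution: hits = 10
10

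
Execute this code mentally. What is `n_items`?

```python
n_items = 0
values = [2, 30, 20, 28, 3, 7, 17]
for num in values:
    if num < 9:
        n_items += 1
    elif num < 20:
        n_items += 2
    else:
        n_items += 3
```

Let's trace through this code step by step.

Initialize: n_items = 0
Initialize: values = [2, 30, 20, 28, 3, 7, 17]
Entering loop: for num in values:

After execution: n_items = 14
14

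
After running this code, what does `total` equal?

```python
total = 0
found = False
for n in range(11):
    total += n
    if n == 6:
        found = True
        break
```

Let's trace through this code step by step.

Initialize: total = 0
Initialize: found = False
Entering loop: for n in range(11):

After execution: total = 21
21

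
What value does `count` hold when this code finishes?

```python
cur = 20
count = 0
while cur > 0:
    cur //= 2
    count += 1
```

Let's trace through this code step by step.

Initialize: cur = 20
Initialize: count = 0
Entering loop: while cur > 0:

After execution: count = 5
5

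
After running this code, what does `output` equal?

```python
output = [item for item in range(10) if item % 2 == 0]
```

Let's trace through this code step by step.

Initialize: output = [item for item in range(10) if item % 2 == 0]

After execution: output = [0, 2, 4, 6, 8]
[0, 2, 4, 6, 8]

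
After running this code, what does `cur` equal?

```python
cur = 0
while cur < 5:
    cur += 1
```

Let's trace through this code step by step.

Initialize: cur = 0
Entering loop: while cur < 5:

After execution: cur = 5
5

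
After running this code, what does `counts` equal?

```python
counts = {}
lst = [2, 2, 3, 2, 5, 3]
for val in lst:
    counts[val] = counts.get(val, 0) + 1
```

Let's trace through this code step by step.

Initialize: counts = {}
Initialize: lst = [2, 2, 3, 2, 5, 3]
Entering loop: for val in lst:

After execution: counts = {2: 3, 3: 2, 5: 1}
{2: 3, 3: 2, 5: 1}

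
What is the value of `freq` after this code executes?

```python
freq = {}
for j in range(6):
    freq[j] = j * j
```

Let's trace through this code step by step.

Initialize: freq = {}
Entering loop: for j in range(6):

After execution: freq = {0: 0, 1: 1, 2: 4, 3: 9, 4: 16, 5: 25}
{0: 0, 1: 1, 2: 4, 3: 9, 4: 16, 5: 25}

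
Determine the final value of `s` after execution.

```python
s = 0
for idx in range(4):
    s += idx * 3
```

Let's trace through this code step by step.

Initialize: s = 0
Entering loop: for idx in range(4):

After execution: s = 18
18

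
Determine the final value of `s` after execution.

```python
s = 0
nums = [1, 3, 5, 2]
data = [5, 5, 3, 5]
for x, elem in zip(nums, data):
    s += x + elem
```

Let's trace through this code step by step.

Initialize: s = 0
Initialize: nums = [1, 3, 5, 2]
Initialize: data = [5, 5, 3, 5]
Entering loop: for x, elem in zip(nums, data):

After execution: s = 29
29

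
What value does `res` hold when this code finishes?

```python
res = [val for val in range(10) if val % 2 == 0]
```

Let's trace through this code step by step.

Initialize: res = [val for val in range(10) if val % 2 == 0]

After execution: res = [0, 2, 4, 6, 8]
[0, 2, 4, 6, 8]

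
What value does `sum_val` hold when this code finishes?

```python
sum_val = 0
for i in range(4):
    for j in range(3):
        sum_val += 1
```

Let's trace through this code step by step.

Initialize: sum_val = 0
Entering loop: for i in range(4):

After execution: sum_val = 12
12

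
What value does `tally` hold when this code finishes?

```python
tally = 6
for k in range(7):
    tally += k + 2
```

Let's trace through this code step by step.

Initialize: tally = 6
Entering loop: for k in range(7):

After execution: tally = 41
41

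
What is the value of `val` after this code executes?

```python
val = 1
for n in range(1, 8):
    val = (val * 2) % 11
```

Let's trace through this code step by step.

Initialize: val = 1
Entering loop: for n in range(1, 8):

After execution: val = 7
7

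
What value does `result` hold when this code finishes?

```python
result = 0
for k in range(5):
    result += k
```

Let's trace through this code step by step.

Initialize: result = 0
Entering loop: for k in range(5):

After execution: result = 10
10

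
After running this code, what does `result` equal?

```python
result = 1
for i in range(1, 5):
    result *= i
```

Let's trace through this code step by step.

Initialize: result = 1
Entering loop: for i in range(1, 5):

After execution: result = 24
24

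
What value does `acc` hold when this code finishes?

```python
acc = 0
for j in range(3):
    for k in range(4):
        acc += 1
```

Let's trace through this code step by step.

Initialize: acc = 0
Entering loop: for j in range(3):

After execution: acc = 12
12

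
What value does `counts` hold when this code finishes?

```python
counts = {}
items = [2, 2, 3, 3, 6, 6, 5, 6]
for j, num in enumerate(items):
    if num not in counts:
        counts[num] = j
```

Let's trace through this code step by step.

Initialize: counts = {}
Initialize: items = [2, 2, 3, 3, 6, 6, 5, 6]
Entering loop: for j, num in enumerate(items):

After execution: counts = {2: 0, 3: 2, 6: 4, 5: 6}
{2: 0, 3: 2, 6: 4, 5: 6}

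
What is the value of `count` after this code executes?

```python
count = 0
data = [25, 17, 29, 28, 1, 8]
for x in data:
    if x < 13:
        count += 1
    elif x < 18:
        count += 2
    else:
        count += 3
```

Let's trace through this code step by step.

Initialize: count = 0
Initialize: data = [25, 17, 29, 28, 1, 8]
Entering loop: for x in data:

After execution: count = 13
13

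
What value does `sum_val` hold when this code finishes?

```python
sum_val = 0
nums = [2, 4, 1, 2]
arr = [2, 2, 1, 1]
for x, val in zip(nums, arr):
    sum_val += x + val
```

Let's trace through this code step by step.

Initialize: sum_val = 0
Initialize: nums = [2, 4, 1, 2]
Initialize: arr = [2, 2, 1, 1]
Entering loop: for x, val in zip(nums, arr):

After execution: sum_val = 15
15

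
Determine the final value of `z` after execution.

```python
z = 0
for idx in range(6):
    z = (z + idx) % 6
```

Let's trace through this code step by step.

Initialize: z = 0
Entering loop: for idx in range(6):

After execution: z = 3
3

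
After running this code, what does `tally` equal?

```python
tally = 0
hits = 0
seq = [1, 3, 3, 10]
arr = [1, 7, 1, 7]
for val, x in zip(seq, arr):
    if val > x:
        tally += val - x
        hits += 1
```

Let's trace through this code step by step.

Initialize: tally = 0
Initialize: hits = 0
Initialize: seq = [1, 3, 3, 10]
Initialize: arr = [1, 7, 1, 7]
Entering loop: for val, x in zip(seq, arr):

After execution: tally = 5
5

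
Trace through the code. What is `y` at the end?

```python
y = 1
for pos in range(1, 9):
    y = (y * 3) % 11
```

Let's trace through this code step by step.

Initialize: y = 1
Entering loop: for pos in range(1, 9):

After execution: y = 5
5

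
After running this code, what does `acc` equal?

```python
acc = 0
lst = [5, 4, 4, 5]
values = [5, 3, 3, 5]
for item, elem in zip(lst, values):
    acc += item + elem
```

Let's trace through this code step by step.

Initialize: acc = 0
Initialize: lst = [5, 4, 4, 5]
Initialize: values = [5, 3, 3, 5]
Entering loop: for item, elem in zip(lst, values):

After execution: acc = 34
34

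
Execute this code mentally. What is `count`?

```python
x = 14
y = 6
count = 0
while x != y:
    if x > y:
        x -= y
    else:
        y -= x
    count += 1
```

Let's trace through this code step by step.

Initialize: x = 14
Initialize: y = 6
Initialize: count = 0
Entering loop: while x != y:

After execution: count = 4
4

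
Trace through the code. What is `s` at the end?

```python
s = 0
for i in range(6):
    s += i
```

Let's trace through this code step by step.

Initialize: s = 0
Entering loop: for i in range(6):

After execution: s = 15
15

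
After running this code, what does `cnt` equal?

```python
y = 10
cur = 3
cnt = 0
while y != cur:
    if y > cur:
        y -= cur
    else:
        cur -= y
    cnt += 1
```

Let's trace through this code step by step.

Initialize: y = 10
Initialize: cur = 3
Initialize: cnt = 0
Entering loop: while y != cur:

After execution: cnt = 5
5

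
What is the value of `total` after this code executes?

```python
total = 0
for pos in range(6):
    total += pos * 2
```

Let's trace through this code step by step.

Initialize: total = 0
Entering loop: for pos in range(6):

After execution: total = 30
30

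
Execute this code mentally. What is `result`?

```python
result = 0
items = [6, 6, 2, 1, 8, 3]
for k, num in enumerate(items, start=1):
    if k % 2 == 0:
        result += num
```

Let's trace through this code step by step.

Initialize: result = 0
Initialize: items = [6, 6, 2, 1, 8, 3]
Entering loop: for k, num in enumerate(items, start=1):

After execution: result = 10
10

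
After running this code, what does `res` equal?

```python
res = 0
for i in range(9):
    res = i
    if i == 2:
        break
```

Let's trace through this code step by step.

Initialize: res = 0
Entering loop: for i in range(9):

After execution: res = 2
2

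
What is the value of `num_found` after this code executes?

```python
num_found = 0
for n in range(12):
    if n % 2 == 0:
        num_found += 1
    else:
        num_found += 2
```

Let's trace through this code step by step.

Initialize: num_found = 0
Entering loop: for n in range(12):

After execution: num_found = 18
18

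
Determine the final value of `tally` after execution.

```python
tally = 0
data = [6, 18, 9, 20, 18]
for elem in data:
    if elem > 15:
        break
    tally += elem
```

Let's trace through this code step by step.

Initialize: tally = 0
Initialize: data = [6, 18, 9, 20, 18]
Entering loop: for elem in data:

After execution: tally = 6
6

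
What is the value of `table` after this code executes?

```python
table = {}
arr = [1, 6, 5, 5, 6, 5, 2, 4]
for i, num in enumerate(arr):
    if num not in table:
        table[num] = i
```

Let's trace through this code step by step.

Initialize: table = {}
Initialize: arr = [1, 6, 5, 5, 6, 5, 2, 4]
Entering loop: for i, num in enumerate(arr):

After execution: table = {1: 0, 6: 1, 5: 2, 2: 6, 4: 7}
{1: 0, 6: 1, 5: 2, 2: 6, 4: 7}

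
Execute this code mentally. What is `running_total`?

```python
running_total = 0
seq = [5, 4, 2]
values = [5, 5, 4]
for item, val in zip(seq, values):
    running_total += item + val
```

Let's trace through this code step by step.

Initialize: running_total = 0
Initialize: seq = [5, 4, 2]
Initialize: values = [5, 5, 4]
Entering loop: for item, val in zip(seq, values):

After execution: running_total = 25
25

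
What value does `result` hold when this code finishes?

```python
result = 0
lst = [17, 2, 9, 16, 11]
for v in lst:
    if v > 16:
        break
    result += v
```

Let's trace through this code step by step.

Initialize: result = 0
Initialize: lst = [17, 2, 9, 16, 11]
Entering loop: for v in lst:

After execution: result = 0
0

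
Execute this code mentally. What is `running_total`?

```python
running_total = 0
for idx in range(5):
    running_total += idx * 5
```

Let's trace through this code step by step.

Initialize: running_total = 0
Entering loop: for idx in range(5):

After execution: running_total = 50
50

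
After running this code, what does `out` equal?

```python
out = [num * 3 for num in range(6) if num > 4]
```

Let's trace through this code step by step.

Initialize: out = [num * 3 for num in range(6) if num > 4]

After execution: out = [15]
[15]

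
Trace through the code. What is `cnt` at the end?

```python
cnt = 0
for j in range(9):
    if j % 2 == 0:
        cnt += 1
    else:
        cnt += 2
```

Let's trace through this code step by step.

Initialize: cnt = 0
Entering loop: for j in range(9):

After execution: cnt = 13
13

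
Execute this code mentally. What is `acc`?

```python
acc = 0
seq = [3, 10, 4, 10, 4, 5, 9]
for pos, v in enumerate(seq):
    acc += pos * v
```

Let's trace through this code step by step.

Initialize: acc = 0
Initialize: seq = [3, 10, 4, 10, 4, 5, 9]
Entering loop: for pos, v in enumerate(seq):

After execution: acc = 143
143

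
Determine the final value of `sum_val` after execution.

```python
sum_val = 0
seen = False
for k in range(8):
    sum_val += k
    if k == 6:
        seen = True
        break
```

Let's trace through this code step by step.

Initialize: sum_val = 0
Initialize: seen = False
Entering loop: for k in range(8):

After execution: sum_val = 21
21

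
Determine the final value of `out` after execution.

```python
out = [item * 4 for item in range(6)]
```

Let's trace through this code step by step.

Initialize: out = [item * 4 for item in range(6)]

After execution: out = [0, 4, 8, 12, 16, 20]
[0, 4, 8, 12, 16, 20]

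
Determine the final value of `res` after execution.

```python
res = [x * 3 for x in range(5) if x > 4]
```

Let's trace through this code step by step.

Initialize: res = [x * 3 for x in range(5) if x > 4]

After execution: res = []
[]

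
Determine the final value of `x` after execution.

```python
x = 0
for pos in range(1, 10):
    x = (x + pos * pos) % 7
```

Let's trace through this code step by step.

Initialize: x = 0
Entering loop: for pos in range(1, 10):

After execution: x = 5
5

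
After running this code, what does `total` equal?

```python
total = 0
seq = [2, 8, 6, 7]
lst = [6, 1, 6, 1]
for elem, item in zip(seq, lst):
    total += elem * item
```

Let's trace through this code step by step.

Initialize: total = 0
Initialize: seq = [2, 8, 6, 7]
Initialize: lst = [6, 1, 6, 1]
Entering loop: for elem, item in zip(seq, lst):

After execution: total = 63
63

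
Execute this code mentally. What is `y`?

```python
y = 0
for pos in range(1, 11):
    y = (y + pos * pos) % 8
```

Let's trace through this code step by step.

Initialize: y = 0
Entering loop: for pos in range(1, 11):

After execution: y = 1
1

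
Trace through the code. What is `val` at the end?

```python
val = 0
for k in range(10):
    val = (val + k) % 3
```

Let's trace through this code step by step.

Initialize: val = 0
Entering loop: for k in range(10):

After execution: val = 0
0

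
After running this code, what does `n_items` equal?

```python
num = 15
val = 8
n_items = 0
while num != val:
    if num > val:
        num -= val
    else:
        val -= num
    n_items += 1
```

Let's trace through this code step by step.

Initialize: num = 15
Initialize: val = 8
Initialize: n_items = 0
Entering loop: while num != val:

After execution: n_items = 8
8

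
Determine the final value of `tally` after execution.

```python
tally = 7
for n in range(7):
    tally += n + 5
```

Let's trace through this code step by step.

Initialize: tally = 7
Entering loop: for n in range(7):

After execution: tally = 63
63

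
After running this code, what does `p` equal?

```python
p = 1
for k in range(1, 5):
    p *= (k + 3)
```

Let's trace through this code step by step.

Initialize: p = 1
Entering loop: for k in range(1, 5):

After execution: p = 840
840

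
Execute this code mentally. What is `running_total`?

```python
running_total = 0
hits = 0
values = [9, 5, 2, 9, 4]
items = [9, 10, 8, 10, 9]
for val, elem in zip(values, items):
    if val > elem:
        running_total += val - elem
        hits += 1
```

Let's trace through this code step by step.

Initialize: running_total = 0
Initialize: hits = 0
Initialize: values = [9, 5, 2, 9, 4]
Initialize: items = [9, 10, 8, 10, 9]
Entering loop: for val, elem in zip(values, items):

After execution: running_total = 0
0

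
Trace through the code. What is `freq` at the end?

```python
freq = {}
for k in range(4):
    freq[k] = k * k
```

Let's trace through this code step by step.

Initialize: freq = {}
Entering loop: for k in range(4):

After execution: freq = {0: 0, 1: 1, 2: 4, 3: 9}
{0: 0, 1: 1, 2: 4, 3: 9}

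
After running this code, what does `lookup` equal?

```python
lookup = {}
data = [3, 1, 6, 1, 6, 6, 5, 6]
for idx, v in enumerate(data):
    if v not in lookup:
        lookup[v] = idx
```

Let's trace through this code step by step.

Initialize: lookup = {}
Initialize: data = [3, 1, 6, 1, 6, 6, 5, 6]
Entering loop: for idx, v in enumerate(data):

After execution: lookup = {3: 0, 1: 1, 6: 2, 5: 6}
{3: 0, 1: 1, 6: 2, 5: 6}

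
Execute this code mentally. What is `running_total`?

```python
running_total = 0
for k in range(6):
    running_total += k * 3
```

Let's trace through this code step by step.

Initialize: running_total = 0
Entering loop: for k in range(6):

After execution: running_total = 45
45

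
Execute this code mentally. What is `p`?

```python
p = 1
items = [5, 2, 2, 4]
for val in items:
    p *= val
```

Let's trace through this code step by step.

Initialize: p = 1
Initialize: items = [5, 2, 2, 4]
Entering loop: for val in items:

After execution: p = 80
80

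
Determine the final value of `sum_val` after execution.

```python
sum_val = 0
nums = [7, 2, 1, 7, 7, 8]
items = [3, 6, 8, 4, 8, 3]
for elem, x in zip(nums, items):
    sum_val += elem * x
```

Let's trace through this code step by step.

Initialize: sum_val = 0
Initialize: nums = [7, 2, 1, 7, 7, 8]
Initialize: items = [3, 6, 8, 4, 8, 3]
Entering loop: for elem, x in zip(nums, items):

After execution: sum_val = 149
149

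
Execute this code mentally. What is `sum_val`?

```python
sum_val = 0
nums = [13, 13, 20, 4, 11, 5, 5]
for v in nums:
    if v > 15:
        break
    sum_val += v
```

Let's trace through this code step by step.

Initialize: sum_val = 0
Initialize: nums = [13, 13, 20, 4, 11, 5, 5]
Entering loop: for v in nums:

After execution: sum_val = 26
26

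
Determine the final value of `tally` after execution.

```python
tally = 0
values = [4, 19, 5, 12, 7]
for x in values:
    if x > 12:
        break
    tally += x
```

Let's trace through this code step by step.

Initialize: tally = 0
Initialize: values = [4, 19, 5, 12, 7]
Entering loop: for x in values:

After execution: tally = 4
4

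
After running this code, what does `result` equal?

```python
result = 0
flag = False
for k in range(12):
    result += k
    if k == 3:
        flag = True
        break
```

Let's trace through this code step by step.

Initialize: result = 0
Initialize: flag = False
Entering loop: for k in range(12):

After execution: result = 6
6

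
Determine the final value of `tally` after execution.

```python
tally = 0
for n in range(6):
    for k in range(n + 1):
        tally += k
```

Let's trace through this code step by step.

Initialize: tally = 0
Entering loop: for n in range(6):

After execution: tally = 35
35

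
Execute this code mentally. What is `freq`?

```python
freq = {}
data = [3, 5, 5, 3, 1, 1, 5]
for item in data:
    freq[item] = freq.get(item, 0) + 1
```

Let's trace through this code step by step.

Initialize: freq = {}
Initialize: data = [3, 5, 5, 3, 1, 1, 5]
Entering loop: for item in data:

After execution: freq = {3: 2, 5: 3, 1: 2}
{3: 2, 5: 3, 1: 2}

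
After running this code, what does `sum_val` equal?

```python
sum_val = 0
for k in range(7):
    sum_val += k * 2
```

Let's trace through this code step by step.

Initialize: sum_val = 0
Entering loop: for k in range(7):

After execution: sum_val = 42
42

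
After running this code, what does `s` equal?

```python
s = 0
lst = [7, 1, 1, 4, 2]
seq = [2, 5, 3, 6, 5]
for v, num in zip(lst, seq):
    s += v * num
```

Let's trace through this code step by step.

Initialize: s = 0
Initialize: lst = [7, 1, 1, 4, 2]
Initialize: seq = [2, 5, 3, 6, 5]
Entering loop: for v, num in zip(lst, seq):

After execution: s = 56
56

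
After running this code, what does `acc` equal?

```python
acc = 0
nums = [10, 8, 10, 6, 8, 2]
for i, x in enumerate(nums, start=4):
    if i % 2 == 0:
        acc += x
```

Let's trace through this code step by step.

Initialize: acc = 0
Initialize: nums = [10, 8, 10, 6, 8, 2]
Entering loop: for i, x in enumerate(nums, start=4):

After execution: acc = 28
28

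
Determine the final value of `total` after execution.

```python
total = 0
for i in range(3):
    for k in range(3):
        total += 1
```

Let's trace through this code step by step.

Initialize: total = 0
Entering loop: for i in range(3):

After execution: total = 9
9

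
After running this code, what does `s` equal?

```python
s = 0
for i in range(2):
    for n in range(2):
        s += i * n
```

Let's trace through this code step by step.

Initialize: s = 0
Entering loop: for i in range(2):

After execution: s = 1
1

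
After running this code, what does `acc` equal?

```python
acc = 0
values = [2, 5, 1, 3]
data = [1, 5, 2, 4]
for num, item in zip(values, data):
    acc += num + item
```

Let's trace through this code step by step.

Initialize: acc = 0
Initialize: values = [2, 5, 1, 3]
Initialize: data = [1, 5, 2, 4]
Entering loop: for num, item in zip(values, data):

After execution: acc = 23
23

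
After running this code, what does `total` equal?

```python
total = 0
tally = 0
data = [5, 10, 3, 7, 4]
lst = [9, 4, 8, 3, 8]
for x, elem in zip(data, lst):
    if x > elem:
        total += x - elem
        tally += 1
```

Let's trace through this code step by step.

Initialize: total = 0
Initialize: tally = 0
Initialize: data = [5, 10, 3, 7, 4]
Initialize: lst = [9, 4, 8, 3, 8]
Entering loop: for x, elem in zip(data, lst):

After execution: total = 10
10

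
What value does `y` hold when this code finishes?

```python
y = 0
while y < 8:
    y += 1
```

Let's trace through this code step by step.

Initialize: y = 0
Entering loop: while y < 8:

After execution: y = 8
8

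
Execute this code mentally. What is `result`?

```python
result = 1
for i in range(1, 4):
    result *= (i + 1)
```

Let's trace through this code step by step.

Initialize: result = 1
Entering loop: for i in range(1, 4):

After execution: result = 24
24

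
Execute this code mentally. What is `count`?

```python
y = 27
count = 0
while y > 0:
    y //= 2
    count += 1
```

Let's trace through this code step by step.

Initialize: y = 27
Initialize: count = 0
Entering loop: while y > 0:

After execution: count = 5
5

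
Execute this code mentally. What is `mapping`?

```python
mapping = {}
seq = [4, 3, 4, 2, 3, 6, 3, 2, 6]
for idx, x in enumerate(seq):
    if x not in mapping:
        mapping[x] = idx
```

Let's trace through this code step by step.

Initialize: mapping = {}
Initialize: seq = [4, 3, 4, 2, 3, 6, 3, 2, 6]
Entering loop: for idx, x in enumerate(seq):

After execution: mapping = {4: 0, 3: 1, 2: 3, 6: 5}
{4: 0, 3: 1, 2: 3, 6: 5}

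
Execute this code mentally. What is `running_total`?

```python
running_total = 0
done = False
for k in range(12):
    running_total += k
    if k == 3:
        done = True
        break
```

Let's trace through this code step by step.

Initialize: running_total = 0
Initialize: done = False
Entering loop: for k in range(12):

After execution: running_total = 6
6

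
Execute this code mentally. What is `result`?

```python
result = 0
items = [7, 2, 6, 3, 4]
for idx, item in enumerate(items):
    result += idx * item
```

Let's trace through this code step by step.

Initialize: result = 0
Initialize: items = [7, 2, 6, 3, 4]
Entering loop: for idx, item in enumerate(items):

After execution: result = 39
39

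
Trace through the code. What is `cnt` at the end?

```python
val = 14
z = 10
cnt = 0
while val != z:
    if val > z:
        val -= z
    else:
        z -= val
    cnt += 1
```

Let's trace through this code step by step.

Initialize: val = 14
Initialize: z = 10
Initialize: cnt = 0
Entering loop: while val != z:

After execution: cnt = 4
4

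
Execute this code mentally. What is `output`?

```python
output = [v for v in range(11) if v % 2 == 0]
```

Let's trace through this code step by step.

Initialize: output = [v for v in range(11) if v % 2 == 0]

After execution: output = [0, 2, 4, 6, 8, 10]
[0, 2, 4, 6, 8, 10]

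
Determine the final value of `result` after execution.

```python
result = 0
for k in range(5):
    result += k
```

Let's trace through this code step by step.

Initialize: result = 0
Entering loop: for k in range(5):

After execution: result = 10
10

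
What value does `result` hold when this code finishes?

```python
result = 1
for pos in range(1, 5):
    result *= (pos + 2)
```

Let's trace through this code step by step.

Initialize: result = 1
Entering loop: for pos in range(1, 5):

After execution: result = 360
360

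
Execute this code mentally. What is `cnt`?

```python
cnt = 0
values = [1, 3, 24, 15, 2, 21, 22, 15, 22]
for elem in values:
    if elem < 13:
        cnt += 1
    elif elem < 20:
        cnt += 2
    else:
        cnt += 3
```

Let's trace through this code step by step.

Initialize: cnt = 0
Initialize: values = [1, 3, 24, 15, 2, 21, 22, 15, 22]
Entering loop: for elem in values:

After execution: cnt = 19
19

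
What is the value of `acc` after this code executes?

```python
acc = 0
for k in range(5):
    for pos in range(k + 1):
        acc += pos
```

Let's trace through this code step by step.

Initialize: acc = 0
Entering loop: for k in range(5):

After execution: acc = 20
20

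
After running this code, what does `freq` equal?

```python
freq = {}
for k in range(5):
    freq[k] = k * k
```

Let's trace through this code step by step.

Initialize: freq = {}
Entering loop: for k in range(5):

After execution: freq = {0: 0, 1: 1, 2: 4, 3: 9, 4: 16}
{0: 0, 1: 1, 2: 4, 3: 9, 4: 16}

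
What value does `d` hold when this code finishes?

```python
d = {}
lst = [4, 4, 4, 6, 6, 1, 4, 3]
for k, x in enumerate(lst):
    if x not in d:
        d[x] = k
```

Let's trace through this code step by step.

Initialize: d = {}
Initialize: lst = [4, 4, 4, 6, 6, 1, 4, 3]
Entering loop: for k, x in enumerate(lst):

After execution: d = {4: 0, 6: 3, 1: 5, 3: 7}
{4: 0, 6: 3, 1: 5, 3: 7}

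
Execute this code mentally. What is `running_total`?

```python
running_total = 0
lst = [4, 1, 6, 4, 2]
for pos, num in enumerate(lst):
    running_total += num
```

Let's trace through this code step by step.

Initialize: running_total = 0
Initialize: lst = [4, 1, 6, 4, 2]
Entering loop: for pos, num in enumerate(lst):

After execution: running_total = 17
17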